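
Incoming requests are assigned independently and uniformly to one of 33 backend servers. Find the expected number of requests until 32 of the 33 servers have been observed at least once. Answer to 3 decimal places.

101.930

With k distinct servers already seen, the next new one arrives after an expected 33/(33-k) requests.
Sum over k = 0,...,31: E = 33/33 + 33/32 + 33/31 + ... + 33/3 + 33/2 = 101.9303.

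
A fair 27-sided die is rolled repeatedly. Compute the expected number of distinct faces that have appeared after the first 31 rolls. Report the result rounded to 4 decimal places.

For each face, P(seen in 31 rolls) = 1 - (26/27)^31 = 0.68962.
By linearity of expectation, E[distinct seen] = 27·(1 - (26/27)^31) = 18.61967.

18.6197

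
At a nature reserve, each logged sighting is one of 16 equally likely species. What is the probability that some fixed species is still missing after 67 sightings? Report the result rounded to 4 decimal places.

Each sighting misses the fixed species with probability (16-1)/16 = 15/16, independently.
P(still missing after 67) = (15/16)^67 = 0.01325.

0.0132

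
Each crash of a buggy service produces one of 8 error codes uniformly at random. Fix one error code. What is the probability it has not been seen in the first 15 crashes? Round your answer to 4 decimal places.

0.1349

Each crash misses the fixed error code with probability (8-1)/8 = 7/8, independently.
P(still missing after 15) = (7/8)^15 = 0.13493.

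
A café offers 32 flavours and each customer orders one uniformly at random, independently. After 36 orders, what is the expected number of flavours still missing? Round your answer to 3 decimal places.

10.204

For each flavour, P(unseen after 36) = (31/32)^36 = 0.3189.
By linearity of expectation, E[unseen] = 32·(31/32)^36 = 10.2040.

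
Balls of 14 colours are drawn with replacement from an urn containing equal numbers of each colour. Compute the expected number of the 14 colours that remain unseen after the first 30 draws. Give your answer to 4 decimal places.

For each colour, P(unseen after 30) = (13/14)^30 = 0.10826.
By linearity of expectation, E[unseen] = 14·(13/14)^30 = 1.51561.

1.5156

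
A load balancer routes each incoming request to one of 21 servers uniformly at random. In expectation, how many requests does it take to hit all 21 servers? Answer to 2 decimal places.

76.55

The wait to go from k to k+1 distinct servers is geometric with mean 21/(21-k).
E[T] = 21/21 + 21/20 + 21/19 + ... + 21/2 + 21/1 = 21·H_{21}.
H_{21} = 3.645, so E[T] = 76.553.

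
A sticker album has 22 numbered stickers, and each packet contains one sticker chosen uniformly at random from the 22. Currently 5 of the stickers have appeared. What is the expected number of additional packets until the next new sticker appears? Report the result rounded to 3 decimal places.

1.294

The number of packets until the next new sticker is geometric with success probability 17/22, so its mean is 22/17.
E = 22/17 = 1.2941.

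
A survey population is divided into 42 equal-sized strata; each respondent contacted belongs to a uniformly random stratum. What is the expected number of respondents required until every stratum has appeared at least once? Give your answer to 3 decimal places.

181.723

The wait to go from k to k+1 distinct strata is geometric with mean 42/(42-k).
E[T] = 42/42 + 42/41 + 42/40 + ... + 42/2 + 42/1 = 42·H_{42}.
H_{42} = 4.3267, so E[T] = 181.7232.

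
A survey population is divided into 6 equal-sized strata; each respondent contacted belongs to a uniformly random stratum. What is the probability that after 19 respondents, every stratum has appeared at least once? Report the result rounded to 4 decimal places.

0.8189

By inclusion–exclusion over which strata are missing,
P(all seen) = Σ_{j=0}^{6} (-1)^j C(6,j)((6-j)/6)^19
= 1.00000 - 0.18781 + 0.00677 - 0.00004 + 0.00000 - 0.00000 + 0.00000
= 0.81892.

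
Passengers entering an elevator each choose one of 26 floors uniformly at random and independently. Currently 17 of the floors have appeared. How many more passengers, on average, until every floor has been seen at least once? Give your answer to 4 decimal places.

73.5532

With k distinct floors already seen, the next new one takes an expected 26/(26-k) passengers.
Sum over k = 17,...,25: E = 26/9 + 26/8 + 26/7 + ... + 26/2 + 26/1 = 73.55317.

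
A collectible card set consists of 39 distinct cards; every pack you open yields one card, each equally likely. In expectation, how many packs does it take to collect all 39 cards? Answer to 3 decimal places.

165.888

Split into phases: going from k distinct to k+1 distinct takes on average 39/(39-k) packs.
E[T] = 39/39 + 39/38 + 39/37 + ... + 39/2 + 39/1 = 39·H_{39}.
H_{39} = 4.2535, so E[T] = 165.8882.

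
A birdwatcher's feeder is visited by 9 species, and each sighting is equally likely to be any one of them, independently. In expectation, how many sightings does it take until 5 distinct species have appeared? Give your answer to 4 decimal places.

Going from k to k+1 distinct takes a geometric number of sightings with mean 9/(9-k).
Sum over k = 0,...,4: E = 9/9 + 9/8 + 9/7 + 9/6 + 9/5 = 6.71071.

6.7107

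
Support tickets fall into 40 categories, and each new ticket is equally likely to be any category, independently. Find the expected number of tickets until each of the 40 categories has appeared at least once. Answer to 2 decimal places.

171.14

After k distinct categories have appeared, the next ticket gives a new one with probability (40-k)/40, so the expected wait for the (k+1)-th is 40/(40-k).
E[T] = 40/40 + 40/39 + 40/38 + ... + 40/2 + 40/1 = 40·H_{40}.
H_{40} = 4.279, so E[T] = 171.142.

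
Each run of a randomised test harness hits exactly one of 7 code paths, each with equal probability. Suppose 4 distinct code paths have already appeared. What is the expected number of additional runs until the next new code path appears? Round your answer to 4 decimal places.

The number of runs until the next new code path is geometric with success probability 3/7, so its mean is 7/3.
E = 7/3 = 2.33333.

2.3333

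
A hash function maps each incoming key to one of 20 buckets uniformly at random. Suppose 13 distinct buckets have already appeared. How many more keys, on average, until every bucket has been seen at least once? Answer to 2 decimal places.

With k distinct buckets already seen, the next new one takes an expected 20/(20-k) keys.
Sum over k = 13,...,19: E = 20/7 + 20/6 + 20/5 + ... + 20/2 + 20/1 = 51.857.

51.86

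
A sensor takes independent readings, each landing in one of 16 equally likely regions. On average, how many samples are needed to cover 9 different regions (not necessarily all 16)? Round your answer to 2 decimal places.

Going from k to k+1 distinct takes a geometric number of samples with mean 16/(16-k).
Sum over k = 0,...,8: E = 16/16 + 16/15 + 16/14 + ... + 16/9 + 16/8 = 12.606.

12.61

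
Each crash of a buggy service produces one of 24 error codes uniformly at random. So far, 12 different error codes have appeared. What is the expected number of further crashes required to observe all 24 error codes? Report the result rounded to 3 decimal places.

74.477

The wait to go from k to k+1 distinct error codes is geometric with mean 24/(24-k).
Sum over k = 12,...,23: E = 24/12 + 24/11 + 24/10 + ... + 24/2 + 24/1 = 74.4771.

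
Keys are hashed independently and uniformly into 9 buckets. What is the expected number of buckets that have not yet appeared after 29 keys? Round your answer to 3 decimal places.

For each bucket, P(unseen after 29) = (8/9)^29 = 0.0329.
By linearity of expectation, E[unseen] = 9·(8/9)^29 = 0.2957.

0.296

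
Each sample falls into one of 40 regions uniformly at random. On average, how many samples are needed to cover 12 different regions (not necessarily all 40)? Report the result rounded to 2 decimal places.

14.05

Going from k to k+1 distinct takes a geometric number of samples with mean 40/(40-k).
Sum over k = 0,...,11: E = 40/40 + 40/39 + 40/38 + ... + 40/30 + 40/29 = 14.055.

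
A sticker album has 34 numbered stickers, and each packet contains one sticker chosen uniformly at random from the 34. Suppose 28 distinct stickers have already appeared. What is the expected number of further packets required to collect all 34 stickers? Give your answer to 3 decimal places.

With k distinct stickers already seen, the next new one takes an expected 34/(34-k) packets.
Sum over k = 28,...,33: E = 34/6 + 34/5 + 34/4 + 34/3 + 34/2 + 34/1 = 83.3000.

83.300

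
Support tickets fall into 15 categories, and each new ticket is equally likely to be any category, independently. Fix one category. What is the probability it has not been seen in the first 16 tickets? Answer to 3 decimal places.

0.332

Each ticket misses the fixed category with probability (15-1)/15 = 14/15, independently.
P(still missing after 16) = (14/15)^16 = 0.3316.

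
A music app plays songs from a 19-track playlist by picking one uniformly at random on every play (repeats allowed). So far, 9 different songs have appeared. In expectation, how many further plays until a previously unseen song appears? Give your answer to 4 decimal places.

Each play yields a new song with probability (19-9)/19 = 10/19, so the wait is geometric with mean 19/10.
E = 19/10 = 1.90000.

1.9000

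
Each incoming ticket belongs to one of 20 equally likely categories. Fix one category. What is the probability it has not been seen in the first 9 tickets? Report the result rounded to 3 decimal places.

On each ticket the fixed category fails to appear with probability 19/20.
P(still missing after 9) = (19/20)^9 = 0.6302.

0.630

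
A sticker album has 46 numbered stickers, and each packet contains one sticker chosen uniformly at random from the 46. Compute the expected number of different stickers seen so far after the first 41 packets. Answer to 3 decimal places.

For each sticker, P(seen in 41 packets) = 1 - (45/46)^41 = 0.5939.
By linearity of expectation, E[distinct seen] = 46·(1 - (45/46)^41) = 27.3190.

27.319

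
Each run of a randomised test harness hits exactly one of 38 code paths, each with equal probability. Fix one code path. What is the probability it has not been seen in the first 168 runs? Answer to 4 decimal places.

0.0113

On each run the fixed code path fails to appear with probability 37/38.
P(still missing after 168) = (37/38)^168 = 0.01133.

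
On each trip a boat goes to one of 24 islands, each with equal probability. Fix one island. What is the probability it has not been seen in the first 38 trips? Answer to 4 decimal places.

0.1984

On each trip the fixed island fails to appear with probability 23/24.
P(still missing after 38) = (23/24)^38 = 0.19844.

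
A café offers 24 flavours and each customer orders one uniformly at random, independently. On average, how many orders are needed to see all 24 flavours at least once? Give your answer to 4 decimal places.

90.6230

After k distinct flavours have appeared, the next order gives a new one with probability (24-k)/24, so the expected wait for the (k+1)-th is 24/(24-k).
E[T] = 24/24 + 24/23 + 24/22 + ... + 24/2 + 24/1 = 24·H_{24}.
H_{24} = 3.77596, so E[T] = 90.62300.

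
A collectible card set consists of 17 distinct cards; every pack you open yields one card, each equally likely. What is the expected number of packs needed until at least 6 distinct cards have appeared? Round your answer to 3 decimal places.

With k distinct cards already seen, the next new one arrives after an expected 17/(17-k) packs.
Sum over k = 0,...,5: E = 17/17 + 17/16 + 17/15 + 17/14 + 17/13 + 17/12 = 7.1345.

7.134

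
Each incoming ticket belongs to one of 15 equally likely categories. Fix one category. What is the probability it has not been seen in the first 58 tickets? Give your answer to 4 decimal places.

0.0183

On each ticket the fixed category fails to appear with probability 14/15.
P(still missing after 58) = (14/15)^58 = 0.01829.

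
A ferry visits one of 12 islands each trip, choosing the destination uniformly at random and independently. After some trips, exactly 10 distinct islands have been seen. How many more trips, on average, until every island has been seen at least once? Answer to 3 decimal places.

With k distinct islands already seen, the next new one takes an expected 12/(12-k) trips.
Sum over k = 10,...,11: E = 12/2 + 12/1 = 18.0000.

18.000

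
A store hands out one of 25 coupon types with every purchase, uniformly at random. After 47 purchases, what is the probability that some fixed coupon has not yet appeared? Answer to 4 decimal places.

0.1468

Each purchase misses the fixed coupon with probability (25-1)/25 = 24/25, independently.
P(still missing after 47) = (24/25)^47 = 0.14681.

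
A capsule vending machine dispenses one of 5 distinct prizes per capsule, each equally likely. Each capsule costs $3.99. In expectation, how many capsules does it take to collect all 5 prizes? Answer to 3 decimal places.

11.417

After k distinct prizes have appeared, the next capsule gives a new one with probability (5-k)/5, so the expected wait for the (k+1)-th is 5/(5-k).
E[T] = 5/5 + 5/4 + 5/3 + 5/2 + 5/1 = 5·H_{5}.
H_{5} = 2.2833, so E[T] = 11.4167.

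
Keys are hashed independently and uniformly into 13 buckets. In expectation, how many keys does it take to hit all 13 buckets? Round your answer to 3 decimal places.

After k distinct buckets have appeared, the next key gives a new one with probability (13-k)/13, so the expected wait for the (k+1)-th is 13/(13-k).
E[T] = 13/13 + 13/12 + 13/11 + ... + 13/2 + 13/1 = 13·H_{13}.
H_{13} = 3.1801, so E[T] = 41.3417.

41.342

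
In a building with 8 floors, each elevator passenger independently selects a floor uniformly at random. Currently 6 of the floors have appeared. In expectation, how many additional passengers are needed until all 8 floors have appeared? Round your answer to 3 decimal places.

The wait to go from k to k+1 distinct floors is geometric with mean 8/(8-k).
Sum over k = 6,...,7: E = 8/2 + 8/1 = 12.0000.

12.000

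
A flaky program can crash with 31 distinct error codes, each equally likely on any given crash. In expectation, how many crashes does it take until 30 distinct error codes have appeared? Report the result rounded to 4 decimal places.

93.8446

Going from k to k+1 distinct takes a geometric number of crashes with mean 31/(31-k).
Sum over k = 0,...,29: E = 31/31 + 31/30 + 31/29 + ... + 31/3 + 31/2 = 93.84460.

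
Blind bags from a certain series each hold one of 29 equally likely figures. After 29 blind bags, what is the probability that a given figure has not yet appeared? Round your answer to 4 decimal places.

0.3614

On each blind bag the fixed figure fails to appear with probability 28/29.
P(still missing after 29) = (28/29)^29 = 0.36144.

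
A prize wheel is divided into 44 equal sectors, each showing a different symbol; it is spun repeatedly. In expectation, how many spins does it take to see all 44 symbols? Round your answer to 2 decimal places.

192.40

After k distinct symbols have appeared, the next spin gives a new one with probability (44-k)/44, so the expected wait for the (k+1)-th is 44/(44-k).
E[T] = 44/44 + 44/43 + 44/42 + ... + 44/2 + 44/1 = 44·H_{44}.
H_{44} = 4.373, so E[T] = 192.400.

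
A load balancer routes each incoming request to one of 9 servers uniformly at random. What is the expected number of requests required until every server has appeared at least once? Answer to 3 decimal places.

The wait to go from k to k+1 distinct servers is geometric with mean 9/(9-k).
E[T] = 9/9 + 9/8 + 9/7 + ... + 9/2 + 9/1 = 9·H_{9}.
H_{9} = 2.8290, so E[T] = 25.4607.

25.461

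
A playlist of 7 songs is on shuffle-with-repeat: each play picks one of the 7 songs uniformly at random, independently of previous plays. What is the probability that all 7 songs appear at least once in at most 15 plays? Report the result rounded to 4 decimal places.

0.4339

By inclusion–exclusion over which songs are missing,
P(all seen) = Σ_{j=0}^{7} (-1)^j C(7,j)((7-j)/7)^15
= 1.00000 - 0.69326 + 0.13499 - 0.00792 + 0.00011 - 0.00000 + 0.00000 - 0.00000
= 0.43392.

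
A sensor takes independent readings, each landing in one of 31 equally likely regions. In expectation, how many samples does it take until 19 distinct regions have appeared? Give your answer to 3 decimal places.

28.645

With k distinct regions already seen, the next new one arrives after an expected 31/(31-k) samples.
Sum over k = 0,...,18: E = 31/31 + 31/30 + 31/29 + ... + 31/14 + 31/13 = 28.6451.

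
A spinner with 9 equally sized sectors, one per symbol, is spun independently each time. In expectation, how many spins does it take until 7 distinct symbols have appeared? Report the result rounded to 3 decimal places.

Going from k to k+1 distinct takes a geometric number of spins with mean 9/(9-k).
Sum over k = 0,...,6: E = 9/9 + 9/8 + 9/7 + ... + 9/4 + 9/3 = 11.9607.

11.961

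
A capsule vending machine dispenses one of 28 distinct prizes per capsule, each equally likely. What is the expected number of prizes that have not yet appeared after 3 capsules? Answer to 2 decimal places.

25.11

For each prize, P(unseen after 3) = (27/28)^3 = 0.897.
By linearity of expectation, E[unseen] = 28·(27/28)^3 = 25.106.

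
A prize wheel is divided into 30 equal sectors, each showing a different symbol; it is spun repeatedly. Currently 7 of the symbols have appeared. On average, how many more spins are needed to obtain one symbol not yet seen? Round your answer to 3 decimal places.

Each spin yields a new symbol with probability (30-7)/30 = 23/30, so the wait is geometric with mean 30/23.
E = 30/23 = 1.3043.

1.304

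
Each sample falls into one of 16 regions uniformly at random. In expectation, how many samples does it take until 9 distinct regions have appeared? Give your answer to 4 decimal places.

With k distinct regions already seen, the next new one arrives after an expected 16/(16-k) samples.
Sum over k = 0,...,8: E = 16/16 + 16/15 + 16/14 + ... + 16/9 + 16/8 = 12.60595.

12.6059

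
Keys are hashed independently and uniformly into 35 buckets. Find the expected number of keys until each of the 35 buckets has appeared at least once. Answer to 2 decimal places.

145.14

After k distinct buckets have appeared, the next key gives a new one with probability (35-k)/35, so the expected wait for the (k+1)-th is 35/(35-k).
E[T] = 35/35 + 35/34 + 35/33 + ... + 35/2 + 35/1 = 35·H_{35}.
H_{35} = 4.147, so E[T] = 145.137.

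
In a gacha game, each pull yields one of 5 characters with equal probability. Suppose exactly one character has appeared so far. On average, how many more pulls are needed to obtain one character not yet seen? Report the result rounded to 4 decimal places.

The number of pulls until the next new character is geometric with success probability 4/5, so its mean is 5/4.
E = 5/4 = 1.25000.

1.2500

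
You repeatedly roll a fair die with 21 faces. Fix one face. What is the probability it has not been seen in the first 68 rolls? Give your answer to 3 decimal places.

0.036

On each roll the fixed face fails to appear with probability 20/21.
P(still missing after 68) = (20/21)^68 = 0.0362.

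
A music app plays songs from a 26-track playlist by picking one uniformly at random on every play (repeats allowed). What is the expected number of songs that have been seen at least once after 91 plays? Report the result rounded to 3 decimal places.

For each song, P(seen in 91 plays) = 1 - (25/26)^91 = 0.9718.
By linearity of expectation, E[distinct seen] = 26·(1 - (25/26)^91) = 25.2673.

25.267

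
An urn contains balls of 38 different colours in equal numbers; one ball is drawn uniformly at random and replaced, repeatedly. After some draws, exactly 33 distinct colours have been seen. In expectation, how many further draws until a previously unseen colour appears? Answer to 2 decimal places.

7.60

Each draw yields a new colour with probability (38-33)/38 = 5/38, so the wait is geometric with mean 38/5.
E = 38/5 = 7.600.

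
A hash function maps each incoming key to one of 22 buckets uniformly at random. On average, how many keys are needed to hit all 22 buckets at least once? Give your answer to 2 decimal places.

81.20

Split into phases: going from k distinct to k+1 distinct takes on average 22/(22-k) keys.
E[T] = 22/22 + 22/21 + 22/20 + ... + 22/2 + 22/1 = 22·H_{22}.
H_{22} = 3.691, so E[T] = 81.198.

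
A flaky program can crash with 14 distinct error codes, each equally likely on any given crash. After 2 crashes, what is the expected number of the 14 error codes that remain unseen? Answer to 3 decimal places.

For each error code, P(unseen after 2) = (13/14)^2 = 0.8622.
By linearity of expectation, E[unseen] = 14·(13/14)^2 = 12.0714.

12.071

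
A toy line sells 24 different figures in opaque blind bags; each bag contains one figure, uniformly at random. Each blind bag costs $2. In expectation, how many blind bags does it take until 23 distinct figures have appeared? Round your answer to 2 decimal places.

With k distinct figures already seen, the next new one arrives after an expected 24/(24-k) blind bags.
Sum over k = 0,...,22: E = 24/24 + 24/23 + 24/22 + ... + 24/3 + 24/2 = 66.623.

66.62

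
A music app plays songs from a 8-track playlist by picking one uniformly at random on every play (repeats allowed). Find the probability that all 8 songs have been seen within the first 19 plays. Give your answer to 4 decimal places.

0.4783

Let A_i be the event that song i is missing after 19 plays. By inclusion–exclusion on the A_i,
P(all seen) = Σ_{j=0}^{8} (-1)^j C(8,j)((8-j)/8)^19
= 1.00000 - 0.63277 + 0.11839 - 0.00741 + 0.00013 - 0.00000 + 0.00000 - 0.00000 + 0.00000
= 0.47835.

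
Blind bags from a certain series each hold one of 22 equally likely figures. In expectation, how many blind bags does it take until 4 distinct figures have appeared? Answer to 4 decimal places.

Going from k to k+1 distinct takes a geometric number of blind bags with mean 22/(22-k).
Sum over k = 0,...,3: E = 22/22 + 22/21 + 22/20 + 22/19 = 4.30551.

4.3055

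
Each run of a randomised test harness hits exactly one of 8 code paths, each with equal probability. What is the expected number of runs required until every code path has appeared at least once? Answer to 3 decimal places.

After k distinct code paths have appeared, the next run gives a new one with probability (8-k)/8, so the expected wait for the (k+1)-th is 8/(8-k).
E[T] = 8/8 + 8/7 + 8/6 + ... + 8/2 + 8/1 = 8·H_{8}.
H_{8} = 2.7179, so E[T] = 21.7429.

21.743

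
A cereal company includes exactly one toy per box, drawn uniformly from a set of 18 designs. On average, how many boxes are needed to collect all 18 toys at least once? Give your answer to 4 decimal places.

After k distinct toys have appeared, the next box gives a new one with probability (18-k)/18, so the expected wait for the (k+1)-th is 18/(18-k).
E[T] = 18/18 + 18/17 + 18/16 + ... + 18/2 + 18/1 = 18·H_{18}.
H_{18} = 3.49511, so E[T] = 62.91195.

62.9119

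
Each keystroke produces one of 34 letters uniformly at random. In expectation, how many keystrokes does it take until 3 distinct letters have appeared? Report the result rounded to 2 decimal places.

3.09

Going from k to k+1 distinct takes a geometric number of keystrokes with mean 34/(34-k).
Sum over k = 0,...,2: E = 34/34 + 34/33 + 34/32 = 3.093.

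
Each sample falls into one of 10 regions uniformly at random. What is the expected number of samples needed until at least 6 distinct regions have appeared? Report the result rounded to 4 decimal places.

8.4563

With k distinct regions already seen, the next new one arrives after an expected 10/(10-k) samples.
Sum over k = 0,...,5: E = 10/10 + 10/9 + 10/8 + 10/7 + 10/6 + 10/5 = 8.45635.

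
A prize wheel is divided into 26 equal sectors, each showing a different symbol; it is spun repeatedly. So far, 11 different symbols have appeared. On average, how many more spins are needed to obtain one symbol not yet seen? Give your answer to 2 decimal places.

The number of spins until the next new symbol is geometric with success probability 15/26, so its mean is 26/15.
E = 26/15 = 1.733.

1.73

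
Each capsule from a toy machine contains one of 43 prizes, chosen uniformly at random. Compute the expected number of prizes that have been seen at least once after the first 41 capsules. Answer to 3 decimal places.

26.614

For each prize, P(seen in 41 capsules) = 1 - (42/43)^41 = 0.6189.
By linearity of expectation, E[distinct seen] = 43·(1 - (42/43)^41) = 26.6136.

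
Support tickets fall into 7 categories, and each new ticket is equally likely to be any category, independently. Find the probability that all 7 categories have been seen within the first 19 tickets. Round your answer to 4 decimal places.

0.6601

By inclusion–exclusion over which categories are missing,
P(all seen) = Σ_{j=0}^{7} (-1)^j C(7,j)((7-j)/7)^19
= 1.00000 - 0.37420 + 0.03514 - 0.00084 + 0.00000 - 0.00000 + 0.00000 - 0.00000
= 0.66009.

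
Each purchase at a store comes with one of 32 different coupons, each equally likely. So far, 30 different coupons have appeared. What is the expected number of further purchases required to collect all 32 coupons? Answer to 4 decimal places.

The wait to go from k to k+1 distinct coupons is geometric with mean 32/(32-k).
Sum over k = 30,...,31: E = 32/2 + 32/1 = 48.00000.

48.0000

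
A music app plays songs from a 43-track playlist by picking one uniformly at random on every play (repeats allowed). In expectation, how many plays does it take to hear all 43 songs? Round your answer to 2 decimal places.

Split into phases: going from k distinct to k+1 distinct takes on average 43/(43-k) plays.
E[T] = 43/43 + 43/42 + 43/41 + ... + 43/2 + 43/1 = 43·H_{43}.
H_{43} = 4.350, so E[T] = 187.050.

187.05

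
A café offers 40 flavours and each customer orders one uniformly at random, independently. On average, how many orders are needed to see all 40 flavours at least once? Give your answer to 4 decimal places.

Split into phases: going from k distinct to k+1 distinct takes on average 40/(40-k) orders.
E[T] = 40/40 + 40/39 + 40/38 + ... + 40/2 + 40/1 = 40·H_{40}.
H_{40} = 4.27854, so E[T] = 171.14172.

171.1417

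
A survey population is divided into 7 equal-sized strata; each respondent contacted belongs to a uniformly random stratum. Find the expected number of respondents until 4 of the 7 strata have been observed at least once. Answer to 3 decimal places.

With k distinct strata already seen, the next new one arrives after an expected 7/(7-k) respondents.
Sum over k = 0,...,3: E = 7/7 + 7/6 + 7/5 + 7/4 = 5.3167.

5.317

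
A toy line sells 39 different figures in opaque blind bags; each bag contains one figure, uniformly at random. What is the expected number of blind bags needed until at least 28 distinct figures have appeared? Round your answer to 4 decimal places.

48.1130

Going from k to k+1 distinct takes a geometric number of blind bags with mean 39/(39-k).
Sum over k = 0,...,27: E = 39/39 + 39/38 + 39/37 + ... + 39/13 + 39/12 = 48.11296.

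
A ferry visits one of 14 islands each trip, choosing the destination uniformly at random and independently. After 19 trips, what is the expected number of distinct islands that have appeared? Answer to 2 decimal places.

For each island, P(seen in 19 trips) = 1 - (13/14)^19 = 0.755.
By linearity of expectation, E[distinct seen] = 14·(1 - (13/14)^19) = 10.575.

10.58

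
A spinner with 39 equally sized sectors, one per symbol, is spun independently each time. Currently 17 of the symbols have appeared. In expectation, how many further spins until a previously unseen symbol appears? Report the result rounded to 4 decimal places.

1.7727

The number of spins until the next new symbol is geometric with success probability 22/39, so its mean is 39/22.
E = 39/22 = 1.77273.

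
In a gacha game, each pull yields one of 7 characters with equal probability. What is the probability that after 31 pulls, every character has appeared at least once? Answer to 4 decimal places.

0.9418

By inclusion–exclusion over which characters are missing,
P(all seen) = Σ_{j=0}^{7} (-1)^j C(7,j)((7-j)/7)^31
= 1.00000 - 0.05885 + 0.00062 - 0.00000 + 0.00000 - 0.00000 + 0.00000 - 0.00000
= 0.94177.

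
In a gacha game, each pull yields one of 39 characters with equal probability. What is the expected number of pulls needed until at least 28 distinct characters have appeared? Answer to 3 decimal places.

48.113

Going from k to k+1 distinct takes a geometric number of pulls with mean 39/(39-k).
Sum over k = 0,...,27: E = 39/39 + 39/38 + 39/37 + ... + 39/13 + 39/12 = 48.1130.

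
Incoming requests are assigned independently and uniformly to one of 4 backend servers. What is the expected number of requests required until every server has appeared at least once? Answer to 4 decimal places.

8.3333

Split into phases: going from k distinct to k+1 distinct takes on average 4/(4-k) requests.
E[T] = 4/4 + 4/3 + 4/2 + 4/1 = 4·H_{4}.
H_{4} = 2.08333, so E[T] = 8.33333.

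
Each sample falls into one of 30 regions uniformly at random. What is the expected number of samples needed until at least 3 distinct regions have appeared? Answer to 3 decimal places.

3.106

Going from k to k+1 distinct takes a geometric number of samples with mean 30/(30-k).
Sum over k = 0,...,2: E = 30/30 + 30/29 + 30/28 = 3.1059.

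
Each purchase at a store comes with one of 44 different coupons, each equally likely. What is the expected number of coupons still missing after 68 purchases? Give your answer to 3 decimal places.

9.216

For each coupon, P(unseen after 68) = (43/44)^68 = 0.2094.
By linearity of expectation, E[unseen] = 44·(43/44)^68 = 9.2156.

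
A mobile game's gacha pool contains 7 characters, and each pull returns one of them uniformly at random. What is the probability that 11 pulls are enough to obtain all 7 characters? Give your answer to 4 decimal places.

By inclusion–exclusion over which characters are missing,
P(all seen) = Σ_{j=0}^{7} (-1)^j C(7,j)((7-j)/7)^11
= 1.00000 - 1.28435 + 0.51857 - 0.07424 + 0.00314 - 0.00002 + 0.00000 - 0.00000
= 0.16310.

0.1631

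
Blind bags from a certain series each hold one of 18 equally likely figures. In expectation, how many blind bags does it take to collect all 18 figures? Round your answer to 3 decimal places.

62.912

After k distinct figures have appeared, the next blind bag gives a new one with probability (18-k)/18, so the expected wait for the (k+1)-th is 18/(18-k).
E[T] = 18/18 + 18/17 + 18/16 + ... + 18/2 + 18/1 = 18·H_{18}.
H_{18} = 3.4951, so E[T] = 62.9119.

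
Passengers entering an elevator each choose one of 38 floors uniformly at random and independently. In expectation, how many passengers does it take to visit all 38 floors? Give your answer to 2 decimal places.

The wait to go from k to k+1 distinct floors is geometric with mean 38/(38-k).
E[T] = 38/38 + 38/37 + 38/36 + ... + 38/2 + 38/1 = 38·H_{38}.
H_{38} = 4.228, so E[T] = 160.660.

160.66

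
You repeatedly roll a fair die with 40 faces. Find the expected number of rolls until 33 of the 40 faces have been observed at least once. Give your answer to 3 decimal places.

Going from k to k+1 distinct takes a geometric number of rolls with mean 40/(40-k).
Sum over k = 0,...,32: E = 40/40 + 40/39 + 40/38 + ... + 40/9 + 40/8 = 67.4274.

67.427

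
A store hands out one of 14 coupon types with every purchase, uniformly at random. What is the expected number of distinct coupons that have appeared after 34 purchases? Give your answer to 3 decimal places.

For each coupon, P(seen in 34 purchases) = 1 - (13/14)^34 = 0.9195.
By linearity of expectation, E[distinct seen] = 14·(1 - (13/14)^34) = 12.8732.

12.873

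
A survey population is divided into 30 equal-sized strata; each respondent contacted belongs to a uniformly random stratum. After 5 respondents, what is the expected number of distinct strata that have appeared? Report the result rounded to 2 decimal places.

4.68

For each stratum, P(seen in 5 respondents) = 1 - (29/30)^5 = 0.156.
By linearity of expectation, E[distinct seen] = 30·(1 - (29/30)^5) = 4.678.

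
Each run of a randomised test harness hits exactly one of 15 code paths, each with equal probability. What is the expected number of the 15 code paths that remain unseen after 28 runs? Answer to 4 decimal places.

For each code path, P(unseen after 28) = (14/15)^28 = 0.14489.
By linearity of expectation, E[unseen] = 15·(14/15)^28 = 2.17331.

2.1733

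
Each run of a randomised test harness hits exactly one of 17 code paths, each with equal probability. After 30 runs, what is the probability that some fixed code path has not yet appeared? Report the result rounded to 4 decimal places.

Each run misses the fixed code path with probability (17-1)/17 = 16/17, independently.
P(still missing after 30) = (16/17)^30 = 0.16223.

0.1622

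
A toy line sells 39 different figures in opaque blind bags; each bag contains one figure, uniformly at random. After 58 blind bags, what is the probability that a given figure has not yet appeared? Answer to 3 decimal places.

0.222

On each blind bag the fixed figure fails to appear with probability 38/39.
P(still missing after 58) = (38/39)^58 = 0.2217.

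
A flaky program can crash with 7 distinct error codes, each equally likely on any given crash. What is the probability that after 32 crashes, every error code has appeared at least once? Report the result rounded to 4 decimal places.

0.9500

By inclusion–exclusion over which error codes are missing,
P(all seen) = Σ_{j=0}^{7} (-1)^j C(7,j)((7-j)/7)^32
= 1.00000 - 0.05044 + 0.00044 - 0.00000 + 0.00000 - 0.00000 + 0.00000 - 0.00000
= 0.95000.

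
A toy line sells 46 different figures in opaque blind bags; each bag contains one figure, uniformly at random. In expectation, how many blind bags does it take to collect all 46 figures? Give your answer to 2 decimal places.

Split into phases: going from k distinct to k+1 distinct takes on average 46/(46-k) blind bags.
E[T] = 46/46 + 46/45 + 46/44 + ... + 46/2 + 46/1 = 46·H_{46}.
H_{46} = 4.417, so E[T] = 203.168.

203.17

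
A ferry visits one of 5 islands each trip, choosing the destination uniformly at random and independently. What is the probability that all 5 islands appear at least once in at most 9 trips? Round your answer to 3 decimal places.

By inclusion–exclusion over which islands are missing,
P(all seen) = Σ_{j=0}^{5} (-1)^j C(5,j)((5-j)/5)^9
= 1.0000 - 0.6711 + 0.1008 - 0.0026 + 0.0000 - 0.0000
= 0.4271.

0.427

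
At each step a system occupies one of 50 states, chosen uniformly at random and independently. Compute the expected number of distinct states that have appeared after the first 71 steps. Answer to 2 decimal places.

38.09

For each state, P(seen in 71 steps) = 1 - (49/50)^71 = 0.762.
By linearity of expectation, E[distinct seen] = 50·(1 - (49/50)^71) = 38.087.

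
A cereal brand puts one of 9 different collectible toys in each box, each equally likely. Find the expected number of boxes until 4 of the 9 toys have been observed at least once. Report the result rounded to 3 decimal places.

4.911

Going from k to k+1 distinct takes a geometric number of boxes with mean 9/(9-k).
Sum over k = 0,...,3: E = 9/9 + 9/8 + 9/7 + 9/6 = 4.9107.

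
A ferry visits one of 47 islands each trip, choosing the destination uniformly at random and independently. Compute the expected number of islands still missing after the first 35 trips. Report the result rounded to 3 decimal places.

22.141

For each island, P(unseen after 35) = (46/47)^35 = 0.4711.
By linearity of expectation, E[unseen] = 47·(46/47)^35 = 22.1410.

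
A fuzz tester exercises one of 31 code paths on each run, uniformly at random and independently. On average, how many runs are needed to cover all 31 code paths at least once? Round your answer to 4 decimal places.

The wait to go from k to k+1 distinct code paths is geometric with mean 31/(31-k).
E[T] = 31/31 + 31/30 + 31/29 + ... + 31/2 + 31/1 = 31·H_{31}.
H_{31} = 4.02725, so E[T] = 124.84460.

124.8446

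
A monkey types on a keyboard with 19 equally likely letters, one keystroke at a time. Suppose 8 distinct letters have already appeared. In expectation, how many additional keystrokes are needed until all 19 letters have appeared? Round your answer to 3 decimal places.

57.378

The wait to go from k to k+1 distinct letters is geometric with mean 19/(19-k).
Sum over k = 8,...,18: E = 19/11 + 19/10 + 19/9 + ... + 19/2 + 19/1 = 57.3777.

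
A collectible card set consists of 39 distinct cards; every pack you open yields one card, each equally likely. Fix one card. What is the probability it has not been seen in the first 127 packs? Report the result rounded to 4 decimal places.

Each pack misses the fixed card with probability (39-1)/39 = 38/39, independently.
P(still missing after 127) = (38/39)^127 = 0.03692.

0.0369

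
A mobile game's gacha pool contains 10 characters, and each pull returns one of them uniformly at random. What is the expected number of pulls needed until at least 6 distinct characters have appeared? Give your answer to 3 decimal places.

With k distinct characters already seen, the next new one arrives after an expected 10/(10-k) pulls.
Sum over k = 0,...,5: E = 10/10 + 10/9 + 10/8 + 10/7 + 10/6 + 10/5 = 8.4563.

8.456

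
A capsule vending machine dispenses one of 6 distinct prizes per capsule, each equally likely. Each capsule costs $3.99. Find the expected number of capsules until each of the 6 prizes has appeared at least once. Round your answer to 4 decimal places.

Split into phases: going from k distinct to k+1 distinct takes on average 6/(6-k) capsules.
E[T] = 6/6 + 6/5 + 6/4 + 6/3 + 6/2 + 6/1 = 6·H_{6}.
H_{6} = 2.45000, so E[T] = 14.70000.

14.7000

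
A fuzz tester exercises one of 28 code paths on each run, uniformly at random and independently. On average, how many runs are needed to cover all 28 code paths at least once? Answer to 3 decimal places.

109.961

Split into phases: going from k distinct to k+1 distinct takes on average 28/(28-k) runs.
E[T] = 28/28 + 28/27 + 28/26 + ... + 28/2 + 28/1 = 28·H_{28}.
H_{28} = 3.9272, so E[T] = 109.9608.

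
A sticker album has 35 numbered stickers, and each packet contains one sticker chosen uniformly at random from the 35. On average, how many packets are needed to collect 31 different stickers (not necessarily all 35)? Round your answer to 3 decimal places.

72.221

Going from k to k+1 distinct takes a geometric number of packets with mean 35/(35-k).
Sum over k = 0,...,30: E = 35/35 + 35/34 + 35/33 + ... + 35/6 + 35/5 = 72.2207.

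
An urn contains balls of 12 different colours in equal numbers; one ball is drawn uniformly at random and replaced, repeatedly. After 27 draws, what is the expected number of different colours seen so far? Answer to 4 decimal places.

10.8548

For each colour, P(seen in 27 draws) = 1 - (11/12)^27 = 0.90456.
By linearity of expectation, E[distinct seen] = 12·(1 - (11/12)^27) = 10.85478.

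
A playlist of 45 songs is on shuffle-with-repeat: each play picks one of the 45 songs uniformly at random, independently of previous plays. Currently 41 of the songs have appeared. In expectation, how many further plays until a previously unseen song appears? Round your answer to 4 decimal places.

The number of plays until the next new song is geometric with success probability 4/45, so its mean is 45/4.
E = 45/4 = 11.25000.

11.2500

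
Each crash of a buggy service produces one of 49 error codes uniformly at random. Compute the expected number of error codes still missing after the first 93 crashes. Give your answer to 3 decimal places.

7.201

For each error code, P(unseen after 93) = (48/49)^93 = 0.1470.
By linearity of expectation, E[unseen] = 49·(48/49)^93 = 7.2010.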